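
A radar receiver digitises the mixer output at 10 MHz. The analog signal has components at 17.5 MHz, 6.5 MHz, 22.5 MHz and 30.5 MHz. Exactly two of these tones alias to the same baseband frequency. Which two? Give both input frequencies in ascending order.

fs/2 = 5 MHz.
17.5 MHz mod fs = 7.5 MHz.
7.5 MHz > fs/2 = 5 MHz, folds to fs − 7.5 MHz = 2.5 MHz.
6.5 MHz > fs/2 = 5 MHz, folds to fs − 6.5 MHz = 3.5 MHz.
22.5 MHz mod fs = 2.5 MHz.
2.5 MHz ≤ fs/2 = 5 MHz, appears at 2.5 MHz.
30.5 MHz mod fs = 0.5 MHz.
0.5 MHz ≤ fs/2 = 5 MHz, appears at 0.5 MHz.
17.5 MHz and 22.5 MHz both map to 2.5 MHz.

17.5 MHz, 22.5 MHz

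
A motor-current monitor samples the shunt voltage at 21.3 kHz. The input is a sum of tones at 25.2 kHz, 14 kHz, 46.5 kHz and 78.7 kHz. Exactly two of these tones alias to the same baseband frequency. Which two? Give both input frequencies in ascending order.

fs/2 = 10.65 kHz.
25.2 kHz mod fs = 3.9 kHz.
3.9 kHz ≤ fs/2 = 10.65 kHz, appears at 3.9 kHz.
14 kHz > fs/2 = 10.65 kHz, folds to fs − 14 kHz = 7.3 kHz.
46.5 kHz mod fs = 3.9 kHz.
3.9 kHz ≤ fs/2 = 10.65 kHz, appears at 3.9 kHz.
78.7 kHz mod fs = 14.8 kHz.
14.8 kHz > fs/2 = 10.65 kHz, folds to fs − 14.8 kHz = 6.5 kHz.
25.2 kHz and 46.5 kHz both map to 3.9 kHz.

25.2 kHz, 46.5 kHz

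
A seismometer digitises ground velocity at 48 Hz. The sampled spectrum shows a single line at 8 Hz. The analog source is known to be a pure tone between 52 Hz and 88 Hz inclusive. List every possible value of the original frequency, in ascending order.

56 Hz, 88 Hz

Frequencies that alias to 8 Hz are k·fs ± 8 Hz for integer k ≥ 0.
k=0: 8 Hz.
k=1: 40 Hz, 56 Hz.
k=2: 88 Hz, 104 Hz.
k=3: 136 Hz, 152 Hz.
Within [52 Hz, 88 Hz]: 56 Hz, 88 Hz.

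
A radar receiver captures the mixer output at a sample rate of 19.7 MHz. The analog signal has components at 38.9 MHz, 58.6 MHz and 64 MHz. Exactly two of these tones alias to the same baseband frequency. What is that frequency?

0.5 MHz

fs/2 = 9.85 MHz.
38.9 MHz mod fs = 19.2 MHz.
19.2 MHz > fs/2 = 9.85 MHz, folds to fs − 19.2 MHz = 0.5 MHz.
58.6 MHz mod fs = 19.2 MHz.
19.2 MHz > fs/2 = 9.85 MHz, folds to fs − 19.2 MHz = 0.5 MHz.
64 MHz mod fs = 4.9 MHz.
4.9 MHz ≤ fs/2 = 9.85 MHz, appears at 4.9 MHz.
38.9 MHz and 58.6 MHz both map to 0.5 MHz.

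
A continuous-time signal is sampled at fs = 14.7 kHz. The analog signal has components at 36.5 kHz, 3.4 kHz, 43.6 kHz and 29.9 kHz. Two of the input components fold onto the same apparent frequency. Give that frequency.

0.5 kHz

fs/2 = 7.35 kHz.
36.5 kHz mod fs = 7.1 kHz.
7.1 kHz ≤ fs/2 = 7.35 kHz, appears at 7.1 kHz.
3.4 kHz ≤ fs/2 = 7.35 kHz, passes unchanged.
43.6 kHz mod fs = 14.2 kHz.
14.2 kHz > fs/2 = 7.35 kHz, folds to fs − 14.2 kHz = 0.5 kHz.
29.9 kHz mod fs = 0.5 kHz.
0.5 kHz ≤ fs/2 = 7.35 kHz, appears at 0.5 kHz.
29.9 kHz and 43.6 kHz both map to 0.5 kHz.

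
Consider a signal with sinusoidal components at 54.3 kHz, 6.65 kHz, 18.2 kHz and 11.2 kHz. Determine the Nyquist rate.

108.6 kHz

Highest-frequency component: 54.3 kHz.
Nyquist rate = 2 × 54.3 kHz = 108.6 kHz.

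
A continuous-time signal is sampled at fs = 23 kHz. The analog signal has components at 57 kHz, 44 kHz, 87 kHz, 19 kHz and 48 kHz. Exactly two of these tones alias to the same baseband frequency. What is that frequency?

fs/2 = 11.5 kHz.
57 kHz mod fs = 11 kHz.
11 kHz ≤ fs/2 = 11.5 kHz, appears at 11 kHz.
44 kHz mod fs = 21 kHz.
21 kHz > fs/2 = 11.5 kHz, folds to fs − 21 kHz = 2 kHz.
87 kHz mod fs = 18 kHz.
18 kHz > fs/2 = 11.5 kHz, folds to fs − 18 kHz = 5 kHz.
19 kHz > fs/2 = 11.5 kHz, folds to fs − 19 kHz = 4 kHz.
48 kHz mod fs = 2 kHz.
2 kHz ≤ fs/2 = 11.5 kHz, appears at 2 kHz.
44 kHz and 48 kHz both map to 2 kHz.

2 kHz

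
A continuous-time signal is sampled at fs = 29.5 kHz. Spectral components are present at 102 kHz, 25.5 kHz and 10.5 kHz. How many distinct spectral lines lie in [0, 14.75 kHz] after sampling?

fs/2 = 14.75 kHz.
102 kHz mod fs = 13.5 kHz.
13.5 kHz ≤ fs/2 = 14.75 kHz, appears at 13.5 kHz.
25.5 kHz > fs/2 = 14.75 kHz, folds to fs − 25.5 kHz = 4 kHz.
10.5 kHz ≤ fs/2 = 14.75 kHz, passes unchanged.
Distinct values: {4 kHz, 10.5 kHz, 13.5 kHz} → 3.

3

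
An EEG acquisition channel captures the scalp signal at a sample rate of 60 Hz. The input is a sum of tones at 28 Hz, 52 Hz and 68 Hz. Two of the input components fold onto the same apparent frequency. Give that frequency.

fs/2 = 30 Hz.
28 Hz ≤ fs/2 = 30 Hz, passes unchanged.
52 Hz > fs/2 = 30 Hz, folds to fs − 52 Hz = 8 Hz.
68 Hz mod fs = 8 Hz.
8 Hz ≤ fs/2 = 30 Hz, appears at 8 Hz.
52 Hz and 68 Hz both map to 8 Hz.

8 Hz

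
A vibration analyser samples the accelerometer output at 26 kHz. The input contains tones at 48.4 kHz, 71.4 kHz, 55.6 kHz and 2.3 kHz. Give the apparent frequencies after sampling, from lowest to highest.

2.3 kHz, 3.6 kHz, 6.6 kHz

fs/2 = 13 kHz.
48.4 kHz mod fs = 22.4 kHz.
22.4 kHz > fs/2 = 13 kHz, folds to fs − 22.4 kHz = 3.6 kHz.
71.4 kHz mod fs = 19.4 kHz.
19.4 kHz > fs/2 = 13 kHz, folds to fs − 19.4 kHz = 6.6 kHz.
55.6 kHz mod fs = 3.6 kHz.
3.6 kHz ≤ fs/2 = 13 kHz, appears at 3.6 kHz.
2.3 kHz ≤ fs/2 = 13 kHz, passes unchanged.
Distinct values: {2.3 kHz, 3.6 kHz, 6.6 kHz}.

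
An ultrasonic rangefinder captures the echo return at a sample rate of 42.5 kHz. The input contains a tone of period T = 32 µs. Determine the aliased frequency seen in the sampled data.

T = 32 µs → f = 1/T = 31.25 kHz.
31.25 kHz > fs/2 = 21.25 kHz, folds to fs − 31.25 kHz = 11.25 kHz.

11.25 kHz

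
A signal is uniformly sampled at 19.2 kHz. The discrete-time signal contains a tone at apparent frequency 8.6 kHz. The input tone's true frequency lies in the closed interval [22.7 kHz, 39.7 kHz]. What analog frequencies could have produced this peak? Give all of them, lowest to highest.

Frequencies that alias to 8.6 kHz are k·fs ± 8.6 kHz for integer k ≥ 0.
k=0: 8.6 kHz.
k=1: 10.6 kHz, 27.8 kHz.
k=2: 29.8 kHz, 47 kHz.
k=3: 49 kHz, 66.2 kHz.
Within [22.7 kHz, 39.7 kHz]: 27.8 kHz, 29.8 kHz.

27.8 kHz, 29.8 kHz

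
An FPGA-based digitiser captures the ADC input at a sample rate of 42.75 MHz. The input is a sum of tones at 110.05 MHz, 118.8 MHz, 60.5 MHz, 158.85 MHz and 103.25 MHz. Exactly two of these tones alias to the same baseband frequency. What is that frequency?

17.75 MHz

fs/2 = 21.375 MHz.
110.05 MHz mod fs = 24.55 MHz.
24.55 MHz > fs/2 = 21.375 MHz, folds to fs − 24.55 MHz = 18.2 MHz.
118.8 MHz mod fs = 33.3 MHz.
33.3 MHz > fs/2 = 21.375 MHz, folds to fs − 33.3 MHz = 9.45 MHz.
60.5 MHz mod fs = 17.75 MHz.
17.75 MHz ≤ fs/2 = 21.375 MHz, appears at 17.75 MHz.
158.85 MHz mod fs = 30.6 MHz.
30.6 MHz > fs/2 = 21.375 MHz, folds to fs − 30.6 MHz = 12.15 MHz.
103.25 MHz mod fs = 17.75 MHz.
17.75 MHz ≤ fs/2 = 21.375 MHz, appears at 17.75 MHz.
60.5 MHz and 103.25 MHz both map to 17.75 MHz.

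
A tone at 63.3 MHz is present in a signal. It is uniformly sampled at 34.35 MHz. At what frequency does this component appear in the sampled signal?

63.3 MHz mod fs = 28.95 MHz.
28.95 MHz > fs/2 = 17.175 MHz, folds to fs − 28.95 MHz = 5.4 MHz.

5.4 MHz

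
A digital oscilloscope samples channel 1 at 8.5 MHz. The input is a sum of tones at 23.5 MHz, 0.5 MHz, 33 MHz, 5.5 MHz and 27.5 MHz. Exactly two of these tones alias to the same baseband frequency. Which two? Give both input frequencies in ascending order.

fs/2 = 4.25 MHz.
23.5 MHz mod fs = 6.5 MHz.
6.5 MHz > fs/2 = 4.25 MHz, folds to fs − 6.5 MHz = 2 MHz.
0.5 MHz ≤ fs/2 = 4.25 MHz, passes unchanged.
33 MHz mod fs = 7.5 MHz.
7.5 MHz > fs/2 = 4.25 MHz, folds to fs − 7.5 MHz = 1 MHz.
5.5 MHz > fs/2 = 4.25 MHz, folds to fs − 5.5 MHz = 3 MHz.
27.5 MHz mod fs = 2 MHz.
2 MHz ≤ fs/2 = 4.25 MHz, appears at 2 MHz.
23.5 MHz and 27.5 MHz both map to 2 MHz.

23.5 MHz, 27.5 MHz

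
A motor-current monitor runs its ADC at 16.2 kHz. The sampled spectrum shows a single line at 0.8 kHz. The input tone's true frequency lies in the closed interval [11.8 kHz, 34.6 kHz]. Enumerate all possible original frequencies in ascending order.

Frequencies that alias to 0.8 kHz are k·fs ± 0.8 kHz for integer k ≥ 0.
k=0: 0.8 kHz.
k=1: 15.4 kHz, 17 kHz.
k=2: 31.6 kHz, 33.2 kHz.
k=3: 47.8 kHz, 49.4 kHz.
Within [11.8 kHz, 34.6 kHz]: 15.4 kHz, 17 kHz, 31.6 kHz, 33.2 kHz.

15.4 kHz, 17 kHz, 31.6 kHz, 33.2 kHz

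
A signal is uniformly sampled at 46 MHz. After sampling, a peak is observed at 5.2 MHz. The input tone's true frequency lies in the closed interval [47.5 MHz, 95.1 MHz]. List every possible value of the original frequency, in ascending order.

Frequencies that alias to 5.2 MHz are k·fs ± 5.2 MHz for integer k ≥ 0.
k=0: 5.2 MHz.
k=1: 40.8 MHz, 51.2 MHz.
k=2: 86.8 MHz, 97.2 MHz.
k=3: 132.8 MHz, 143.2 MHz.
Within [47.5 MHz, 95.1 MHz]: 51.2 MHz, 86.8 MHz.

51.2 MHz, 86.8 MHz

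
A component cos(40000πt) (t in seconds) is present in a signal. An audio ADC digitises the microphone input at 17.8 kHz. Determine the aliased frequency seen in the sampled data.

ω = 40000π rad/s → f = ω/(2π) = 20000 Hz = 20 kHz.
20 kHz mod fs = 2.2 kHz.
2.2 kHz ≤ fs/2 = 8.9 kHz, appears at 2.2 kHz.

2.2 kHz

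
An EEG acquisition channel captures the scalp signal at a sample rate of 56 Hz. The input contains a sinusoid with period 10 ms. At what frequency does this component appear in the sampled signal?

T = 10 ms → f = 1/T = 100 Hz.
100 Hz mod fs = 44 Hz.
44 Hz > fs/2 = 28 Hz, folds to fs − 44 Hz = 12 Hz.

12 Hz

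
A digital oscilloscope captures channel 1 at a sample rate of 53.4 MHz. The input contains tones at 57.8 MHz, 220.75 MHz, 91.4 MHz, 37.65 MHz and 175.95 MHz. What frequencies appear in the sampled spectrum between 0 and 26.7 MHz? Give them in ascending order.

fs/2 = 26.7 MHz.
57.8 MHz mod fs = 4.4 MHz.
4.4 MHz ≤ fs/2 = 26.7 MHz, appears at 4.4 MHz.
220.75 MHz mod fs = 7.15 MHz.
7.15 MHz ≤ fs/2 = 26.7 MHz, appears at 7.15 MHz.
91.4 MHz mod fs = 38 MHz.
38 MHz > fs/2 = 26.7 MHz, folds to fs − 38 MHz = 15.4 MHz.
37.65 MHz > fs/2 = 26.7 MHz, folds to fs − 37.65 MHz = 15.75 MHz.
175.95 MHz mod fs = 15.75 MHz.
15.75 MHz ≤ fs/2 = 26.7 MHz, appears at 15.75 MHz.
Distinct values: {4.4 MHz, 7.15 MHz, 15.4 MHz, 15.75 MHz}.

4.4 MHz, 7.15 MHz, 15.4 MHz, 15.75 MHz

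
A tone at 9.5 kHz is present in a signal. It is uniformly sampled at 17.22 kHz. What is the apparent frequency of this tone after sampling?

9.5 kHz > fs/2 = 8.61 kHz, folds to fs − 9.5 kHz = 7.72 kHz.

7.72 kHz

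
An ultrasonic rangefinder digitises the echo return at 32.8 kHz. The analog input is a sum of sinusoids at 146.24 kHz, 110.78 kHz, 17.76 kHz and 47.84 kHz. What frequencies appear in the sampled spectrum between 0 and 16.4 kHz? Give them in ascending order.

12.38 kHz, 15.04 kHz

fs/2 = 16.4 kHz.
146.24 kHz mod fs = 15.04 kHz.
15.04 kHz ≤ fs/2 = 16.4 kHz, appears at 15.04 kHz.
110.78 kHz mod fs = 12.38 kHz.
12.38 kHz ≤ fs/2 = 16.4 kHz, appears at 12.38 kHz.
17.76 kHz > fs/2 = 16.4 kHz, folds to fs − 17.76 kHz = 15.04 kHz.
47.84 kHz mod fs = 15.04 kHz.
15.04 kHz ≤ fs/2 = 16.4 kHz, appears at 15.04 kHz.
Distinct values: {12.38 kHz, 15.04 kHz}.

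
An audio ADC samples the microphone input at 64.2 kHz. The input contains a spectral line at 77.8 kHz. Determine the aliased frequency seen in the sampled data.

77.8 kHz mod fs = 13.6 kHz.
13.6 kHz ≤ fs/2 = 32.1 kHz, appears at 13.6 kHz.

13.6 kHz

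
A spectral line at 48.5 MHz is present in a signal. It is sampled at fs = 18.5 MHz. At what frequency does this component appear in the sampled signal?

7 MHz

48.5 MHz mod fs = 11.5 MHz.
11.5 MHz > fs/2 = 9.25 MHz, folds to fs − 11.5 MHz = 7 MHz.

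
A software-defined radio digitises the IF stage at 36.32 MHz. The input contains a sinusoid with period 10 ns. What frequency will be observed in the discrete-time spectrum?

T = 10 ns → f = 1/T = 100 MHz.
100 MHz mod fs = 27.36 MHz.
27.36 MHz > fs/2 = 18.16 MHz, folds to fs − 27.36 MHz = 8.96 MHz.

8.96 MHz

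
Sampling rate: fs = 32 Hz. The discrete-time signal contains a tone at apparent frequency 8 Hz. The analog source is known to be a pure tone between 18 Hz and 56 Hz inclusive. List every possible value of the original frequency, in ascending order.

24 Hz, 40 Hz, 56 Hz

Frequencies that alias to 8 Hz are k·fs ± 8 Hz for integer k ≥ 0.
k=0: 8 Hz.
k=1: 24 Hz, 40 Hz.
k=2: 56 Hz, 72 Hz.
k=3: 88 Hz, 104 Hz.
Within [18 Hz, 56 Hz]: 24 Hz, 40 Hz, 56 Hz.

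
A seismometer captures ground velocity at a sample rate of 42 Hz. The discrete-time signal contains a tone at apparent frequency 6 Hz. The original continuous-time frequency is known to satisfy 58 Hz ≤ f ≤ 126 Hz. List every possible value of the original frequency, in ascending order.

78 Hz, 90 Hz, 120 Hz

Frequencies that alias to 6 Hz are k·fs ± 6 Hz for integer k ≥ 0.
k=0: 6 Hz.
k=1: 36 Hz, 48 Hz.
k=2: 78 Hz, 90 Hz.
k=3: 120 Hz, 132 Hz.
k=4: 162 Hz, 174 Hz.
Within [58 Hz, 126 Hz]: 78 Hz, 90 Hz, 120 Hz.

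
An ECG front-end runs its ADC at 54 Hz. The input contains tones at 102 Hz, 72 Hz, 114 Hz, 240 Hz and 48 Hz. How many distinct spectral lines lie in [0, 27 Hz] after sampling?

3

fs/2 = 27 Hz.
102 Hz mod fs = 48 Hz.
48 Hz > fs/2 = 27 Hz, folds to fs − 48 Hz = 6 Hz.
72 Hz mod fs = 18 Hz.
18 Hz ≤ fs/2 = 27 Hz, appears at 18 Hz.
114 Hz mod fs = 6 Hz.
6 Hz ≤ fs/2 = 27 Hz, appears at 6 Hz.
240 Hz mod fs = 24 Hz.
24 Hz ≤ fs/2 = 27 Hz, appears at 24 Hz.
48 Hz > fs/2 = 27 Hz, folds to fs − 48 Hz = 6 Hz.
Distinct values: {6 Hz, 18 Hz, 24 Hz} → 3.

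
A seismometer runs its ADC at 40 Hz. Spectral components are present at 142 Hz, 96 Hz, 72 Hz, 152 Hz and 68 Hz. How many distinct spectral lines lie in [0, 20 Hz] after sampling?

fs/2 = 20 Hz.
142 Hz mod fs = 22 Hz.
22 Hz > fs/2 = 20 Hz, folds to fs − 22 Hz = 18 Hz.
96 Hz mod fs = 16 Hz.
16 Hz ≤ fs/2 = 20 Hz, appears at 16 Hz.
72 Hz mod fs = 32 Hz.
32 Hz > fs/2 = 20 Hz, folds to fs − 32 Hz = 8 Hz.
152 Hz mod fs = 32 Hz.
32 Hz > fs/2 = 20 Hz, folds to fs − 32 Hz = 8 Hz.
68 Hz mod fs = 28 Hz.
28 Hz > fs/2 = 20 Hz, folds to fs − 28 Hz = 12 Hz.
Distinct values: {8 Hz, 12 Hz, 16 Hz, 18 Hz} → 4.

4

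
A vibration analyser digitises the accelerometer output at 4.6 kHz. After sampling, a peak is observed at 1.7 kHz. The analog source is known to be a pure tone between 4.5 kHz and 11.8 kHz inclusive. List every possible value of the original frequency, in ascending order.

6.3 kHz, 7.5 kHz, 10.9 kHz

Frequencies that alias to 1.7 kHz are k·fs ± 1.7 kHz for integer k ≥ 0.
k=0: 1.7 kHz.
k=1: 2.9 kHz, 6.3 kHz.
k=2: 7.5 kHz, 10.9 kHz.
k=3: 12.1 kHz, 15.5 kHz.
Within [4.5 kHz, 11.8 kHz]: 6.3 kHz, 7.5 kHz, 10.9 kHz.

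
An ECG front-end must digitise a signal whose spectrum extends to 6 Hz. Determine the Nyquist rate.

12 Hz

Nyquist rate = 2 × 6 Hz = 12 Hz.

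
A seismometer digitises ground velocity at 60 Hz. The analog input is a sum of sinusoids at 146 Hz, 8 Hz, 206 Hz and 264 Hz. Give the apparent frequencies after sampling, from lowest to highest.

8 Hz, 24 Hz, 26 Hz

fs/2 = 30 Hz.
146 Hz mod fs = 26 Hz.
26 Hz ≤ fs/2 = 30 Hz, appears at 26 Hz.
8 Hz ≤ fs/2 = 30 Hz, passes unchanged.
206 Hz mod fs = 26 Hz.
26 Hz ≤ fs/2 = 30 Hz, appears at 26 Hz.
264 Hz mod fs = 24 Hz.
24 Hz ≤ fs/2 = 30 Hz, appears at 24 Hz.
Distinct values: {8 Hz, 24 Hz, 26 Hz}.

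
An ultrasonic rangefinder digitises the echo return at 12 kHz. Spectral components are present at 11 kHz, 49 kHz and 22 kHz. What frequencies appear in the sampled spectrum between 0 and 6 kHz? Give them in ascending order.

1 kHz, 2 kHz

fs/2 = 6 kHz.
11 kHz > fs/2 = 6 kHz, folds to fs − 11 kHz = 1 kHz.
49 kHz mod fs = 1 kHz.
1 kHz ≤ fs/2 = 6 kHz, appears at 1 kHz.
22 kHz mod fs = 10 kHz.
10 kHz > fs/2 = 6 kHz, folds to fs − 10 kHz = 2 kHz.
Distinct values: {1 kHz, 2 kHz}.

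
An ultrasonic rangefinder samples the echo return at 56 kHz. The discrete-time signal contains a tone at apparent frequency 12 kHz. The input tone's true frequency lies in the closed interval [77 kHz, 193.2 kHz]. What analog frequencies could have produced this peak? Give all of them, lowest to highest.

Frequencies that alias to 12 kHz are k·fs ± 12 kHz for integer k ≥ 0.
k=0: 12 kHz.
k=1: 44 kHz, 68 kHz.
k=2: 100 kHz, 124 kHz.
k=3: 156 kHz, 180 kHz.
k=4: 212 kHz, 236 kHz.
Within [77 kHz, 193.2 kHz]: 100 kHz, 124 kHz, 156 kHz, 180 kHz.

100 kHz, 124 kHz, 156 kHz, 180 kHz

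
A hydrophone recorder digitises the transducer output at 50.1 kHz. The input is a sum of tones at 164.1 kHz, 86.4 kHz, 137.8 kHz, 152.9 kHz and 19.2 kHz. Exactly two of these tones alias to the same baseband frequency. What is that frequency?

13.8 kHz

fs/2 = 25.05 kHz.
164.1 kHz mod fs = 13.8 kHz.
13.8 kHz ≤ fs/2 = 25.05 kHz, appears at 13.8 kHz.
86.4 kHz mod fs = 36.3 kHz.
36.3 kHz > fs/2 = 25.05 kHz, folds to fs − 36.3 kHz = 13.8 kHz.
137.8 kHz mod fs = 37.6 kHz.
37.6 kHz > fs/2 = 25.05 kHz, folds to fs − 37.6 kHz = 12.5 kHz.
152.9 kHz mod fs = 2.6 kHz.
2.6 kHz ≤ fs/2 = 25.05 kHz, appears at 2.6 kHz.
19.2 kHz ≤ fs/2 = 25.05 kHz, passes unchanged.
86.4 kHz and 164.1 kHz both map to 13.8 kHz.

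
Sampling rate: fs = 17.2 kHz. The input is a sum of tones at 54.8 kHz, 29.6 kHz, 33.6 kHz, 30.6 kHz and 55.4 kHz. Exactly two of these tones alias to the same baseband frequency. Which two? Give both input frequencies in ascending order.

fs/2 = 8.6 kHz.
54.8 kHz mod fs = 3.2 kHz.
3.2 kHz ≤ fs/2 = 8.6 kHz, appears at 3.2 kHz.
29.6 kHz mod fs = 12.4 kHz.
12.4 kHz > fs/2 = 8.6 kHz, folds to fs − 12.4 kHz = 4.8 kHz.
33.6 kHz mod fs = 16.4 kHz.
16.4 kHz > fs/2 = 8.6 kHz, folds to fs − 16.4 kHz = 0.8 kHz.
30.6 kHz mod fs = 13.4 kHz.
13.4 kHz > fs/2 = 8.6 kHz, folds to fs − 13.4 kHz = 3.8 kHz.
55.4 kHz mod fs = 3.8 kHz.
3.8 kHz ≤ fs/2 = 8.6 kHz, appears at 3.8 kHz.
30.6 kHz and 55.4 kHz both map to 3.8 kHz.

30.6 kHz, 55.4 kHz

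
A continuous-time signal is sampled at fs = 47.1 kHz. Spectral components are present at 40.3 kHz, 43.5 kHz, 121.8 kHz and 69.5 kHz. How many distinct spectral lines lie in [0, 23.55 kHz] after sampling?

4

fs/2 = 23.55 kHz.
40.3 kHz > fs/2 = 23.55 kHz, folds to fs − 40.3 kHz = 6.8 kHz.
43.5 kHz > fs/2 = 23.55 kHz, folds to fs − 43.5 kHz = 3.6 kHz.
121.8 kHz mod fs = 27.6 kHz.
27.6 kHz > fs/2 = 23.55 kHz, folds to fs − 27.6 kHz = 19.5 kHz.
69.5 kHz mod fs = 22.4 kHz.
22.4 kHz ≤ fs/2 = 23.55 kHz, appears at 22.4 kHz.
Distinct values: {3.6 kHz, 6.8 kHz, 19.5 kHz, 22.4 kHz} → 4.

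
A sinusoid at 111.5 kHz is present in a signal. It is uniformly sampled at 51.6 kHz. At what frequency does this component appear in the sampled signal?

111.5 kHz mod fs = 8.3 kHz.
8.3 kHz ≤ fs/2 = 25.8 kHz, appears at 8.3 kHz.

8.3 kHz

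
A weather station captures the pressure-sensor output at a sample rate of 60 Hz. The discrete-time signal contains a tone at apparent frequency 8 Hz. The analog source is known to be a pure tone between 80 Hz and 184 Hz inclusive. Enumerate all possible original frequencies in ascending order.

Frequencies that alias to 8 Hz are k·fs ± 8 Hz for integer k ≥ 0.
k=0: 8 Hz.
k=1: 52 Hz, 68 Hz.
k=2: 112 Hz, 128 Hz.
k=3: 172 Hz, 188 Hz.
k=4: 232 Hz, 248 Hz.
Within [80 Hz, 184 Hz]: 112 Hz, 128 Hz, 172 Hz.

112 Hz, 128 Hz, 172 Hz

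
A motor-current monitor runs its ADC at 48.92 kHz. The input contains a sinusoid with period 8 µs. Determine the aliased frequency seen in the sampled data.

21.76 kHz

T = 8 µs → f = 1/T = 125 kHz.
125 kHz mod fs = 27.16 kHz.
27.16 kHz > fs/2 = 24.46 kHz, folds to fs − 27.16 kHz = 21.76 kHz.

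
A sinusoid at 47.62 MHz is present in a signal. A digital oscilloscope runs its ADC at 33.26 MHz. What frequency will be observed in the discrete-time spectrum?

14.36 MHz

47.62 MHz mod fs = 14.36 MHz.
14.36 MHz ≤ fs/2 = 16.63 MHz, appears at 14.36 MHz.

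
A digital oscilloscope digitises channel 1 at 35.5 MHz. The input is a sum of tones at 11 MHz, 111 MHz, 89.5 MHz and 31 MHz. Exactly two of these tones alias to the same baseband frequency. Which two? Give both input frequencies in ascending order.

31 MHz, 111 MHz

fs/2 = 17.75 MHz.
11 MHz ≤ fs/2 = 17.75 MHz, passes unchanged.
111 MHz mod fs = 4.5 MHz.
4.5 MHz ≤ fs/2 = 17.75 MHz, appears at 4.5 MHz.
89.5 MHz mod fs = 18.5 MHz.
18.5 MHz > fs/2 = 17.75 MHz, folds to fs − 18.5 MHz = 17 MHz.
31 MHz > fs/2 = 17.75 MHz, folds to fs − 31 MHz = 4.5 MHz.
31 MHz and 111 MHz both map to 4.5 MHz.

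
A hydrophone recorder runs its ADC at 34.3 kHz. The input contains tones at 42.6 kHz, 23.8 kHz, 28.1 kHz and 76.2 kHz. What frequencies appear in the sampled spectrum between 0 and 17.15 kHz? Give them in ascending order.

6.2 kHz, 7.6 kHz, 8.3 kHz, 10.5 kHz

fs/2 = 17.15 kHz.
42.6 kHz mod fs = 8.3 kHz.
8.3 kHz ≤ fs/2 = 17.15 kHz, appears at 8.3 kHz.
23.8 kHz > fs/2 = 17.15 kHz, folds to fs − 23.8 kHz = 10.5 kHz.
28.1 kHz > fs/2 = 17.15 kHz, folds to fs − 28.1 kHz = 6.2 kHz.
76.2 kHz mod fs = 7.6 kHz.
7.6 kHz ≤ fs/2 = 17.15 kHz, appears at 7.6 kHz.
Distinct values: {6.2 kHz, 7.6 kHz, 8.3 kHz, 10.5 kHz}.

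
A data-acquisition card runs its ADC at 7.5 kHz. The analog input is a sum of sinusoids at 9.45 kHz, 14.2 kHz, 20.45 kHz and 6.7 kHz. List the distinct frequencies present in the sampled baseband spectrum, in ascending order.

0.8 kHz, 1.95 kHz, 2.05 kHz

fs/2 = 3.75 kHz.
9.45 kHz mod fs = 1.95 kHz.
1.95 kHz ≤ fs/2 = 3.75 kHz, appears at 1.95 kHz.
14.2 kHz mod fs = 6.7 kHz.
6.7 kHz > fs/2 = 3.75 kHz, folds to fs − 6.7 kHz = 0.8 kHz.
20.45 kHz mod fs = 5.45 kHz.
5.45 kHz > fs/2 = 3.75 kHz, folds to fs − 5.45 kHz = 2.05 kHz.
6.7 kHz > fs/2 = 3.75 kHz, folds to fs − 6.7 kHz = 0.8 kHz.
Distinct values: {0.8 kHz, 1.95 kHz, 2.05 kHz}.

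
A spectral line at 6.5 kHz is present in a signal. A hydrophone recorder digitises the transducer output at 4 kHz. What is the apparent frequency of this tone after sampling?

1.5 kHz

6.5 kHz mod fs = 2.5 kHz.
2.5 kHz > fs/2 = 2 kHz, folds to fs − 2.5 kHz = 1.5 kHz.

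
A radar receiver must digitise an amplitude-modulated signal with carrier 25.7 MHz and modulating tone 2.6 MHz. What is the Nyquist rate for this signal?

AM sidebands sit at fc ± fm = 23.1 MHz and 28.3 MHz.
Highest-frequency component: 28.3 MHz.
Nyquist rate = 2 × 28.3 MHz = 56.6 MHz.

56.6 MHz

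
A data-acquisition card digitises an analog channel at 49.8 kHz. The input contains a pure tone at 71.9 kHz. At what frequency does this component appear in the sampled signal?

22.1 kHz

71.9 kHz mod fs = 22.1 kHz.
22.1 kHz ≤ fs/2 = 24.9 kHz, appears at 22.1 kHz.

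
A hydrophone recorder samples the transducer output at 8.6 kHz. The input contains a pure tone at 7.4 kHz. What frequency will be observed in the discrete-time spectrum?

1.2 kHz

7.4 kHz > fs/2 = 4.3 kHz, folds to fs − 7.4 kHz = 1.2 kHz.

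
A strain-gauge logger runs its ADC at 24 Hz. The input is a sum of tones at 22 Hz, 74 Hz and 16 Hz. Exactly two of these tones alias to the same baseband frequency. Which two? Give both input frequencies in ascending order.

22 Hz, 74 Hz

fs/2 = 12 Hz.
22 Hz > fs/2 = 12 Hz, folds to fs − 22 Hz = 2 Hz.
74 Hz mod fs = 2 Hz.
2 Hz ≤ fs/2 = 12 Hz, appears at 2 Hz.
16 Hz > fs/2 = 12 Hz, folds to fs − 16 Hz = 8 Hz.
22 Hz and 74 Hz both map to 2 Hz.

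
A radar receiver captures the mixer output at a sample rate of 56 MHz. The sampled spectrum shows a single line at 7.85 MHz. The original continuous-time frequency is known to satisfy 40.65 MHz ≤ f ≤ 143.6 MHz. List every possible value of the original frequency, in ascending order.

Frequencies that alias to 7.85 MHz are k·fs ± 7.85 MHz for integer k ≥ 0.
k=0: 7.85 MHz.
k=1: 48.15 MHz, 63.85 MHz.
k=2: 104.15 MHz, 119.85 MHz.
k=3: 160.15 MHz, 175.85 MHz.
Within [40.65 MHz, 143.6 MHz]: 48.15 MHz, 63.85 MHz, 104.15 MHz, 119.85 MHz.

48.15 MHz, 63.85 MHz, 104.15 MHz, 119.85 MHz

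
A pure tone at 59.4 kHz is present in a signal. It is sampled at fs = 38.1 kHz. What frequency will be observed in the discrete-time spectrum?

59.4 kHz mod fs = 21.3 kHz.
21.3 kHz > fs/2 = 19.05 kHz, folds to fs − 21.3 kHz = 16.8 kHz.

16.8 kHz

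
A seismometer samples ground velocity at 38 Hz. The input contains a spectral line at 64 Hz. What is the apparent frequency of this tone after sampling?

12 Hz

64 Hz mod fs = 26 Hz.
26 Hz > fs/2 = 19 Hz, folds to fs − 26 Hz = 12 Hz.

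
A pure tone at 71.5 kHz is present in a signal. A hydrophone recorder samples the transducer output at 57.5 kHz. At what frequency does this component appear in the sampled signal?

71.5 kHz mod fs = 14 kHz.
14 kHz ≤ fs/2 = 28.75 kHz, appears at 14 kHz.

14 kHz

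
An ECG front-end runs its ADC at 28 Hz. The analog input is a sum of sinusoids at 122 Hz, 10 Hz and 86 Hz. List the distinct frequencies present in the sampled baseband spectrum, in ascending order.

fs/2 = 14 Hz.
122 Hz mod fs = 10 Hz.
10 Hz ≤ fs/2 = 14 Hz, appears at 10 Hz.
10 Hz ≤ fs/2 = 14 Hz, passes unchanged.
86 Hz mod fs = 2 Hz.
2 Hz ≤ fs/2 = 14 Hz, appears at 2 Hz.
Distinct values: {2 Hz, 10 Hz}.

2 Hz, 10 Hz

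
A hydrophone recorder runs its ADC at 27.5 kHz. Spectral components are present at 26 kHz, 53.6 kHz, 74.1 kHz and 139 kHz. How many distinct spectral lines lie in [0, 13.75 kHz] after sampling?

fs/2 = 13.75 kHz.
26 kHz > fs/2 = 13.75 kHz, folds to fs − 26 kHz = 1.5 kHz.
53.6 kHz mod fs = 26.1 kHz.
26.1 kHz > fs/2 = 13.75 kHz, folds to fs − 26.1 kHz = 1.4 kHz.
74.1 kHz mod fs = 19.1 kHz.
19.1 kHz > fs/2 = 13.75 kHz, folds to fs − 19.1 kHz = 8.4 kHz.
139 kHz mod fs = 1.5 kHz.
1.5 kHz ≤ fs/2 = 13.75 kHz, appears at 1.5 kHz.
Distinct values: {1.4 kHz, 1.5 kHz, 8.4 kHz} → 3.

3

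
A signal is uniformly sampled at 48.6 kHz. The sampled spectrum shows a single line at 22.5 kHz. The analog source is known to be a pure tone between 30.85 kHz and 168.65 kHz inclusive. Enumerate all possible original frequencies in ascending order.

71.1 kHz, 74.7 kHz, 119.7 kHz, 123.3 kHz, 168.3 kHz

Frequencies that alias to 22.5 kHz are k·fs ± 22.5 kHz for integer k ≥ 0.
k=0: 22.5 kHz.
k=1: 26.1 kHz, 71.1 kHz.
k=2: 74.7 kHz, 119.7 kHz.
k=3: 123.3 kHz, 168.3 kHz.
k=4: 171.9 kHz, 216.9 kHz.
Within [30.85 kHz, 168.65 kHz]: 71.1 kHz, 74.7 kHz, 119.7 kHz, 123.3 kHz, 168.3 kHz.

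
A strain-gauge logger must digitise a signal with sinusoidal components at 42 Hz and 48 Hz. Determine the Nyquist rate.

96 Hz

Highest-frequency component: 48 Hz.
Nyquist rate = 2 × 48 Hz = 96 Hz.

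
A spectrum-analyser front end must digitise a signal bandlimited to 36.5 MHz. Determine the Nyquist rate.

73 MHz

Nyquist rate = 2 × 36.5 MHz = 73 MHz.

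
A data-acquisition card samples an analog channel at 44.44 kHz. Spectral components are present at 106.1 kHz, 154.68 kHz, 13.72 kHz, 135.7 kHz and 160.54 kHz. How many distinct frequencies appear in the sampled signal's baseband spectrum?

fs/2 = 22.22 kHz.
106.1 kHz mod fs = 17.22 kHz.
17.22 kHz ≤ fs/2 = 22.22 kHz, appears at 17.22 kHz.
154.68 kHz mod fs = 21.36 kHz.
21.36 kHz ≤ fs/2 = 22.22 kHz, appears at 21.36 kHz.
13.72 kHz ≤ fs/2 = 22.22 kHz, passes unchanged.
135.7 kHz mod fs = 2.38 kHz.
2.38 kHz ≤ fs/2 = 22.22 kHz, appears at 2.38 kHz.
160.54 kHz mod fs = 27.22 kHz.
27.22 kHz > fs/2 = 22.22 kHz, folds to fs − 27.22 kHz = 17.22 kHz.
Distinct values: {2.38 kHz, 13.72 kHz, 17.22 kHz, 21.36 kHz} → 4.

4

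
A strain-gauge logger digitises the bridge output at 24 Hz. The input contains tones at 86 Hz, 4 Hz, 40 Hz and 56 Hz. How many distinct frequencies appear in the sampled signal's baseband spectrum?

3

fs/2 = 12 Hz.
86 Hz mod fs = 14 Hz.
14 Hz > fs/2 = 12 Hz, folds to fs − 14 Hz = 10 Hz.
4 Hz ≤ fs/2 = 12 Hz, passes unchanged.
40 Hz mod fs = 16 Hz.
16 Hz > fs/2 = 12 Hz, folds to fs − 16 Hz = 8 Hz.
56 Hz mod fs = 8 Hz.
8 Hz ≤ fs/2 = 12 Hz, appears at 8 Hz.
Distinct values: {4 Hz, 8 Hz, 10 Hz} → 3.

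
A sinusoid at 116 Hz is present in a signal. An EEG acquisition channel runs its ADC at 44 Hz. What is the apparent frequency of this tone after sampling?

16 Hz

116 Hz mod fs = 28 Hz.
28 Hz > fs/2 = 22 Hz, folds to fs − 28 Hz = 16 Hz.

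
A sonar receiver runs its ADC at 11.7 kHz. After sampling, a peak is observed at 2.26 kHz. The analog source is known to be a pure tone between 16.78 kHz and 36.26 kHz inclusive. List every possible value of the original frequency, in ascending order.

Frequencies that alias to 2.26 kHz are k·fs ± 2.26 kHz for integer k ≥ 0.
k=0: 2.26 kHz.
k=1: 9.44 kHz, 13.96 kHz.
k=2: 21.14 kHz, 25.66 kHz.
k=3: 32.84 kHz, 37.36 kHz.
k=4: 44.54 kHz, 49.06 kHz.
Within [16.78 kHz, 36.26 kHz]: 21.14 kHz, 25.66 kHz, 32.84 kHz.

21.14 kHz, 25.66 kHz, 32.84 kHz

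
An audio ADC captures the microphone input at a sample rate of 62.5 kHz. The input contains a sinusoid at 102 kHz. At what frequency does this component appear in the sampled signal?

23 kHz

102 kHz mod fs = 39.5 kHz.
39.5 kHz > fs/2 = 31.25 kHz, folds to fs − 39.5 kHz = 23 kHz.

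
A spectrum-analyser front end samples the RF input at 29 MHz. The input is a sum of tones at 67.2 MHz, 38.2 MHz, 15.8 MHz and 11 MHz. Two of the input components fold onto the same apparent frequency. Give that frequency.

fs/2 = 14.5 MHz.
67.2 MHz mod fs = 9.2 MHz.
9.2 MHz ≤ fs/2 = 14.5 MHz, appears at 9.2 MHz.
38.2 MHz mod fs = 9.2 MHz.
9.2 MHz ≤ fs/2 = 14.5 MHz, appears at 9.2 MHz.
15.8 MHz > fs/2 = 14.5 MHz, folds to fs − 15.8 MHz = 13.2 MHz.
11 MHz ≤ fs/2 = 14.5 MHz, passes unchanged.
38.2 MHz and 67.2 MHz both map to 9.2 MHz.

9.2 MHz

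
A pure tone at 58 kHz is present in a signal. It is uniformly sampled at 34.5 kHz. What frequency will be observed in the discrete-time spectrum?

11 kHz

58 kHz mod fs = 23.5 kHz.
23.5 kHz > fs/2 = 17.25 kHz, folds to fs − 23.5 kHz = 11 kHz.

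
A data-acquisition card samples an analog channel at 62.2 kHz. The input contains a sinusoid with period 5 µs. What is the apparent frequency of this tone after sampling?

T = 5 µs → f = 1/T = 200 kHz.
200 kHz mod fs = 13.4 kHz.
13.4 kHz ≤ fs/2 = 31.1 kHz, appears at 13.4 kHz.

13.4 kHz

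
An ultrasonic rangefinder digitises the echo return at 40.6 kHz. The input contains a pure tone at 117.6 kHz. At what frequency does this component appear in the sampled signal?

4.2 kHz

117.6 kHz mod fs = 36.4 kHz.
36.4 kHz > fs/2 = 20.3 kHz, folds to fs − 36.4 kHz = 4.2 kHz.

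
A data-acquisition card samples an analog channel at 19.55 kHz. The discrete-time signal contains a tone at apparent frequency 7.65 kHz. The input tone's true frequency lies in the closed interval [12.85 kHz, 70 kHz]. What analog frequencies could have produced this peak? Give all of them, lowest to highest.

27.2 kHz, 31.45 kHz, 46.75 kHz, 51 kHz, 66.3 kHz

Frequencies that alias to 7.65 kHz are k·fs ± 7.65 kHz for integer k ≥ 0.
k=0: 7.65 kHz.
k=1: 11.9 kHz, 27.2 kHz.
k=2: 31.45 kHz, 46.75 kHz.
k=3: 51 kHz, 66.3 kHz.
k=4: 70.55 kHz, 85.85 kHz.
Within [12.85 kHz, 70 kHz]: 27.2 kHz, 31.45 kHz, 46.75 kHz, 51 kHz, 66.3 kHz.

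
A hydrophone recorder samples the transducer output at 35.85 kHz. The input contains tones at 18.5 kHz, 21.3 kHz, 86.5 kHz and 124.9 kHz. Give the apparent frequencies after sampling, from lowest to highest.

fs/2 = 17.925 kHz.
18.5 kHz > fs/2 = 17.925 kHz, folds to fs − 18.5 kHz = 17.35 kHz.
21.3 kHz > fs/2 = 17.925 kHz, folds to fs − 21.3 kHz = 14.55 kHz.
86.5 kHz mod fs = 14.8 kHz.
14.8 kHz ≤ fs/2 = 17.925 kHz, appears at 14.8 kHz.
124.9 kHz mod fs = 17.35 kHz.
17.35 kHz ≤ fs/2 = 17.925 kHz, appears at 17.35 kHz.
Distinct values: {14.55 kHz, 14.8 kHz, 17.35 kHz}.

14.55 kHz, 14.8 kHz, 17.35 kHz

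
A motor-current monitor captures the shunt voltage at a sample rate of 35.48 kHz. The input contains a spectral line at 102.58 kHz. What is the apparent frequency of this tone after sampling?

3.86 kHz

102.58 kHz mod fs = 31.62 kHz.
31.62 kHz > fs/2 = 17.74 kHz, folds to fs − 31.62 kHz = 3.86 kHz.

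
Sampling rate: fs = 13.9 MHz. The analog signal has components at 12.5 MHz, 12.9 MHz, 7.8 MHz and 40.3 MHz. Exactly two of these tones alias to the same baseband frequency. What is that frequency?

1.4 MHz

fs/2 = 6.95 MHz.
12.5 MHz > fs/2 = 6.95 MHz, folds to fs − 12.5 MHz = 1.4 MHz.
12.9 MHz > fs/2 = 6.95 MHz, folds to fs − 12.9 MHz = 1 MHz.
7.8 MHz > fs/2 = 6.95 MHz, folds to fs − 7.8 MHz = 6.1 MHz.
40.3 MHz mod fs = 12.5 MHz.
12.5 MHz > fs/2 = 6.95 MHz, folds to fs − 12.5 MHz = 1.4 MHz.
12.5 MHz and 40.3 MHz both map to 1.4 MHz.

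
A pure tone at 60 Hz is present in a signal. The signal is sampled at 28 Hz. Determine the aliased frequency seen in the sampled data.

60 Hz mod fs = 4 Hz.
4 Hz ≤ fs/2 = 14 Hz, appears at 4 Hz.

4 Hz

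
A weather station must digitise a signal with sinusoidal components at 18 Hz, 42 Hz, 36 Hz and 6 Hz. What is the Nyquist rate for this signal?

Highest-frequency component: 42 Hz.
Nyquist rate = 2 × 42 Hz = 84 Hz.

84 Hz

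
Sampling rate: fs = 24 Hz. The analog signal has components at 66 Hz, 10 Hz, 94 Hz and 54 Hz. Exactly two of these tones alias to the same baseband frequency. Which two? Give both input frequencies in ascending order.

fs/2 = 12 Hz.
66 Hz mod fs = 18 Hz.
18 Hz > fs/2 = 12 Hz, folds to fs − 18 Hz = 6 Hz.
10 Hz ≤ fs/2 = 12 Hz, passes unchanged.
94 Hz mod fs = 22 Hz.
22 Hz > fs/2 = 12 Hz, folds to fs − 22 Hz = 2 Hz.
54 Hz mod fs = 6 Hz.
6 Hz ≤ fs/2 = 12 Hz, appears at 6 Hz.
54 Hz and 66 Hz both map to 6 Hz.

54 Hz, 66 Hz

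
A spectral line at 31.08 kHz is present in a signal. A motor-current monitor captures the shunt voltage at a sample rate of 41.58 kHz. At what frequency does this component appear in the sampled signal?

31.08 kHz > fs/2 = 20.79 kHz, folds to fs − 31.08 kHz = 10.5 kHz.

10.5 kHz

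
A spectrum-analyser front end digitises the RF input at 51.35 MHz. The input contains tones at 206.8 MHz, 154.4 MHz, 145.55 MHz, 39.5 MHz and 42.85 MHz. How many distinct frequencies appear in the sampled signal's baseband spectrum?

4

fs/2 = 25.675 MHz.
206.8 MHz mod fs = 1.4 MHz.
1.4 MHz ≤ fs/2 = 25.675 MHz, appears at 1.4 MHz.
154.4 MHz mod fs = 0.35 MHz.
0.35 MHz ≤ fs/2 = 25.675 MHz, appears at 0.35 MHz.
145.55 MHz mod fs = 42.85 MHz.
42.85 MHz > fs/2 = 25.675 MHz, folds to fs − 42.85 MHz = 8.5 MHz.
39.5 MHz > fs/2 = 25.675 MHz, folds to fs − 39.5 MHz = 11.85 MHz.
42.85 MHz > fs/2 = 25.675 MHz, folds to fs − 42.85 MHz = 8.5 MHz.
Distinct values: {0.35 MHz, 1.4 MHz, 8.5 MHz, 11.85 MHz} → 4.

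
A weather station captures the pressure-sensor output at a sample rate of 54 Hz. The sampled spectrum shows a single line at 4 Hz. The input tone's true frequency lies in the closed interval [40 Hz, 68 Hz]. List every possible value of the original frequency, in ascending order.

50 Hz, 58 Hz

Frequencies that alias to 4 Hz are k·fs ± 4 Hz for integer k ≥ 0.
k=0: 4 Hz.
k=1: 50 Hz, 58 Hz.
k=2: 104 Hz, 112 Hz.
Within [40 Hz, 68 Hz]: 50 Hz, 58 Hz.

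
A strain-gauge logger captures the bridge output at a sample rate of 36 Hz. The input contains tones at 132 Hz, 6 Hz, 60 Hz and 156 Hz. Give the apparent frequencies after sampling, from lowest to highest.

6 Hz, 12 Hz

fs/2 = 18 Hz.
132 Hz mod fs = 24 Hz.
24 Hz > fs/2 = 18 Hz, folds to fs − 24 Hz = 12 Hz.
6 Hz ≤ fs/2 = 18 Hz, passes unchanged.
60 Hz mod fs = 24 Hz.
24 Hz > fs/2 = 18 Hz, folds to fs − 24 Hz = 12 Hz.
156 Hz mod fs = 12 Hz.
12 Hz ≤ fs/2 = 18 Hz, appears at 12 Hz.
Distinct values: {6 Hz, 12 Hz}.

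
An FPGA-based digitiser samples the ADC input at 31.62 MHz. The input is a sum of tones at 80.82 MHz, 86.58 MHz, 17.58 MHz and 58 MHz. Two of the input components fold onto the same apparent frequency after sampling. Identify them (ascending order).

17.58 MHz, 80.82 MHz

fs/2 = 15.81 MHz.
80.82 MHz mod fs = 17.58 MHz.
17.58 MHz > fs/2 = 15.81 MHz, folds to fs − 17.58 MHz = 14.04 MHz.
86.58 MHz mod fs = 23.34 MHz.
23.34 MHz > fs/2 = 15.81 MHz, folds to fs − 23.34 MHz = 8.28 MHz.
17.58 MHz > fs/2 = 15.81 MHz, folds to fs − 17.58 MHz = 14.04 MHz.
58 MHz mod fs = 26.38 MHz.
26.38 MHz > fs/2 = 15.81 MHz, folds to fs − 26.38 MHz = 5.24 MHz.
17.58 MHz and 80.82 MHz both map to 14.04 MHz.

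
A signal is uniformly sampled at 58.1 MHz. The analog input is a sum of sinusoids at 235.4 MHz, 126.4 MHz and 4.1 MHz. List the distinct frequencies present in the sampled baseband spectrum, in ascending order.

3 MHz, 4.1 MHz, 10.2 MHz

fs/2 = 29.05 MHz.
235.4 MHz mod fs = 3 MHz.
3 MHz ≤ fs/2 = 29.05 MHz, appears at 3 MHz.
126.4 MHz mod fs = 10.2 MHz.
10.2 MHz ≤ fs/2 = 29.05 MHz, appears at 10.2 MHz.
4.1 MHz ≤ fs/2 = 29.05 MHz, passes unchanged.
Distinct values: {3 MHz, 4.1 MHz, 10.2 MHz}.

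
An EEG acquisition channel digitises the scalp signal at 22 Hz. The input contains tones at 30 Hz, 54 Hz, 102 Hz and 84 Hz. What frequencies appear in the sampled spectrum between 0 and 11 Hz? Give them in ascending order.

fs/2 = 11 Hz.
30 Hz mod fs = 8 Hz.
8 Hz ≤ fs/2 = 11 Hz, appears at 8 Hz.
54 Hz mod fs = 10 Hz.
10 Hz ≤ fs/2 = 11 Hz, appears at 10 Hz.
102 Hz mod fs = 14 Hz.
14 Hz > fs/2 = 11 Hz, folds to fs − 14 Hz = 8 Hz.
84 Hz mod fs = 18 Hz.
18 Hz > fs/2 = 11 Hz, folds to fs − 18 Hz = 4 Hz.
Distinct values: {4 Hz, 8 Hz, 10 Hz}.

4 Hz, 8 Hz, 10 Hz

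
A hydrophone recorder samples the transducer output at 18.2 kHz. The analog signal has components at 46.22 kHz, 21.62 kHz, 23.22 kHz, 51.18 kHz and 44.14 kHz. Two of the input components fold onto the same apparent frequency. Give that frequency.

fs/2 = 9.1 kHz.
46.22 kHz mod fs = 9.82 kHz.
9.82 kHz > fs/2 = 9.1 kHz, folds to fs − 9.82 kHz = 8.38 kHz.
21.62 kHz mod fs = 3.42 kHz.
3.42 kHz ≤ fs/2 = 9.1 kHz, appears at 3.42 kHz.
23.22 kHz mod fs = 5.02 kHz.
5.02 kHz ≤ fs/2 = 9.1 kHz, appears at 5.02 kHz.
51.18 kHz mod fs = 14.78 kHz.
14.78 kHz > fs/2 = 9.1 kHz, folds to fs − 14.78 kHz = 3.42 kHz.
44.14 kHz mod fs = 7.74 kHz.
7.74 kHz ≤ fs/2 = 9.1 kHz, appears at 7.74 kHz.
21.62 kHz and 51.18 kHz both map to 3.42 kHz.

3.42 kHz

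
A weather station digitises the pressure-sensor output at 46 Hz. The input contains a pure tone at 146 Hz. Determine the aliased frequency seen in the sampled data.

146 Hz mod fs = 8 Hz.
8 Hz ≤ fs/2 = 23 Hz, appears at 8 Hz.

8 Hz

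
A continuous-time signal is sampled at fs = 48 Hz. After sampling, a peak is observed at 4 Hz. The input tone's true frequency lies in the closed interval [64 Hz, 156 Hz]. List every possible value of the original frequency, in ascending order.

92 Hz, 100 Hz, 140 Hz, 148 Hz

Frequencies that alias to 4 Hz are k·fs ± 4 Hz for integer k ≥ 0.
k=0: 4 Hz.
k=1: 44 Hz, 52 Hz.
k=2: 92 Hz, 100 Hz.
k=3: 140 Hz, 148 Hz.
k=4: 188 Hz, 196 Hz.
Within [64 Hz, 156 Hz]: 92 Hz, 100 Hz, 140 Hz, 148 Hz.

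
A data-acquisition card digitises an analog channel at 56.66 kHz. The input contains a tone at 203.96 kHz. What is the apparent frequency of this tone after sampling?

22.68 kHz

203.96 kHz mod fs = 33.98 kHz.
33.98 kHz > fs/2 = 28.33 kHz, folds to fs − 33.98 kHz = 22.68 kHz.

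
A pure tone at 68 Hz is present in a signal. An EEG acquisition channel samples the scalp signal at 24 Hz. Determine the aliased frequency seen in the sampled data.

68 Hz mod fs = 20 Hz.
20 Hz > fs/2 = 12 Hz, folds to fs − 20 Hz = 4 Hz.

4 Hz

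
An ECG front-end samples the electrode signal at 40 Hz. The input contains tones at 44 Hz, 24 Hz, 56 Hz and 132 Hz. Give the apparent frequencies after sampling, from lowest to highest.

4 Hz, 12 Hz, 16 Hz

fs/2 = 20 Hz.
44 Hz mod fs = 4 Hz.
4 Hz ≤ fs/2 = 20 Hz, appears at 4 Hz.
24 Hz > fs/2 = 20 Hz, folds to fs − 24 Hz = 16 Hz.
56 Hz mod fs = 16 Hz.
16 Hz ≤ fs/2 = 20 Hz, appears at 16 Hz.
132 Hz mod fs = 12 Hz.
12 Hz ≤ fs/2 = 20 Hz, appears at 12 Hz.
Distinct values: {4 Hz, 12 Hz, 16 Hz}.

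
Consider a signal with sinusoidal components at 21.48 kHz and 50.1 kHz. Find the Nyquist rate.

100.2 kHz

Highest-frequency component: 50.1 kHz.
Nyquist rate = 2 × 50.1 kHz = 100.2 kHz.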